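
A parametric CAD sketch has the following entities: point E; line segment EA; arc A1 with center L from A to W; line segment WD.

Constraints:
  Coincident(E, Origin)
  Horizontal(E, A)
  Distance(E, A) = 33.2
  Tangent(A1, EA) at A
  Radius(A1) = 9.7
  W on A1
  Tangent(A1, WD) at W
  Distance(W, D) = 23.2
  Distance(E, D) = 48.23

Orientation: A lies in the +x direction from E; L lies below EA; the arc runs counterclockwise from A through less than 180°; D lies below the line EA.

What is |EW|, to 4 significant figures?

27.77

E is at the origin; E and A share the same y with |EA| = 33.2 and A on the +x side, so A = (33.20, 0.000). Tangency of A1 to EA means the radius LA is perpendicular to EA, so L = A + (0, -9.7) = (33.20, -9.700). Since LW ⟂ WD (tangency), |LD| = √(9.7² + 23.2²) = 25.15 regardless of where W sits on A1. So D lies on both circle(E, 48.23) and circle(L, 25.15); the below-EA intersection is D = (33.35, -34.85). W is the foot of the tangent from D: W = (24.27, -13.49).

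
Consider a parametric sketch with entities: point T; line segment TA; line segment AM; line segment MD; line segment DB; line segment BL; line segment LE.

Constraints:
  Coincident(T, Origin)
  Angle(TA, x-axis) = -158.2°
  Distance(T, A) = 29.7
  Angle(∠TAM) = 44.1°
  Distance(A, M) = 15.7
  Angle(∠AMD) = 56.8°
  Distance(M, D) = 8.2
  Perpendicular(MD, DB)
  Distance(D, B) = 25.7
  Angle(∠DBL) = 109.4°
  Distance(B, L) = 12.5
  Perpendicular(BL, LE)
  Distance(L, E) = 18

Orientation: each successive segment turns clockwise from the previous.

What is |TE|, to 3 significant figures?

37.4

∠DBL = 109.4° gives BL at 142° from the x-axis; with |BL| = 12.5, L = (-48.2, -9.80). BL ⟂ LE, so LE runs at 52.1°; with |LE| = 18.0, E = (-37.2, 4.40). Then |TE| = |E − T| = 37.4.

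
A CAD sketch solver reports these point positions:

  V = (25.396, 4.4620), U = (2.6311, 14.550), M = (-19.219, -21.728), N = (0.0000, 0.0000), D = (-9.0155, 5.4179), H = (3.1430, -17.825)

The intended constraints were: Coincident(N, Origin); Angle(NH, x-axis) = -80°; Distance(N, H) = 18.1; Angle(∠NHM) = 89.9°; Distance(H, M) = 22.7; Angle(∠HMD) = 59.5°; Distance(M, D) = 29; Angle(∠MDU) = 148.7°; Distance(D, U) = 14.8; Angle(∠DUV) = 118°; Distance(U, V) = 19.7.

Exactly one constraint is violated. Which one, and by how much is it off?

Distance(U, V) = 19.7 — off by 5.20.

N = (0.00, 0.00) ✓; NH at -80.00° ✓; |NH| = 18.10 ✓; ∠NHM = 89.90° ✓; |HM| = 22.70 ✓; ∠HMD = 59.50° ✓; |MD| = 29.00 ✓; ∠MDU = 148.7° ✓; |DU| = 14.80 ✓; ∠DUV = 118.0° ✓; |UV| = 24.90 ✗.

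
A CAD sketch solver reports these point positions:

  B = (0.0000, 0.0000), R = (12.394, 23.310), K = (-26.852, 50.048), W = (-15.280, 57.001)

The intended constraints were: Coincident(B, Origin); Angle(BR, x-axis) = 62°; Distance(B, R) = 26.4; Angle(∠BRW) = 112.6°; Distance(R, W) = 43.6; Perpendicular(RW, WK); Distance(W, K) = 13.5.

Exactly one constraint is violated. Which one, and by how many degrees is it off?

Perpendicular(RW, WK) — off by 8.40°.

B = (0.00, 0.00) ✓; BR at 62.00° ✓; |BR| = 26.40 ✓; ∠BRW = 112.6° ✓; |RW| = 43.60 ✓; ∠(RW, WK) = 81.60° ✗; |WK| = 13.50 ✓.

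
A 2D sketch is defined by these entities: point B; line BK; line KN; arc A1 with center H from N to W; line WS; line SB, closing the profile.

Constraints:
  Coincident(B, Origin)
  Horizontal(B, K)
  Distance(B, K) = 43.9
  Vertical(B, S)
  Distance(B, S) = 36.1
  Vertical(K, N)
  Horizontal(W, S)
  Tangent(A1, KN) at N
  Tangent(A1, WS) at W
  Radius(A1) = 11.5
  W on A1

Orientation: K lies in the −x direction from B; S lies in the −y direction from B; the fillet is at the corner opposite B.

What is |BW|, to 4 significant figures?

48.51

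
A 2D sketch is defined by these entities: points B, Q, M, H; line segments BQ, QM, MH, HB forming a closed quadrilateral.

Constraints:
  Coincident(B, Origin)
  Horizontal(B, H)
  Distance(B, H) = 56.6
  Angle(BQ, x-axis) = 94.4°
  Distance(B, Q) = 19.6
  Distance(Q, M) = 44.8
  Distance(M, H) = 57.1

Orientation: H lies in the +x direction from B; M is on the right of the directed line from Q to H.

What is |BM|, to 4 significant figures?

25.29

Checks: |QM| = 44.80 ✓; |MH| = 57.10 ✓.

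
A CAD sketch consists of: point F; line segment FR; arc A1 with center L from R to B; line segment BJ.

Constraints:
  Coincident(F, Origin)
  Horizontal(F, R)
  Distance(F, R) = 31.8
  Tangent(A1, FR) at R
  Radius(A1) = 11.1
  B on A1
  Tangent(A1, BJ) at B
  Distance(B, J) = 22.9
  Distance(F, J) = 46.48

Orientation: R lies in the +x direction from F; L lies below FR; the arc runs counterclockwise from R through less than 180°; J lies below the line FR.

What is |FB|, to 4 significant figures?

25.95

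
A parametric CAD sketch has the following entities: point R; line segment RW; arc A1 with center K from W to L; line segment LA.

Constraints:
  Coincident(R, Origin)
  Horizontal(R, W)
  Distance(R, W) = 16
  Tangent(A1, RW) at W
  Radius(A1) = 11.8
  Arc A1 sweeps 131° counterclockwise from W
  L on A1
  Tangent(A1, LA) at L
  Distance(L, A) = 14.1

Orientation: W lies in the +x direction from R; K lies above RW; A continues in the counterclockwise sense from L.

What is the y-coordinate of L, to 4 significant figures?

19.54

Since A1 is tangent to RW there, KW ⟂ RW, so K = W + (0, 11.8) = (16.00, 11.80). On A1, W sits at bearing -90° from K; a 131° counterclockwise sweep puts L at bearing 41°, so L = K + 11.8·(cos 41°, sin 41°) = (24.91, 19.54). So L.y = 19.54.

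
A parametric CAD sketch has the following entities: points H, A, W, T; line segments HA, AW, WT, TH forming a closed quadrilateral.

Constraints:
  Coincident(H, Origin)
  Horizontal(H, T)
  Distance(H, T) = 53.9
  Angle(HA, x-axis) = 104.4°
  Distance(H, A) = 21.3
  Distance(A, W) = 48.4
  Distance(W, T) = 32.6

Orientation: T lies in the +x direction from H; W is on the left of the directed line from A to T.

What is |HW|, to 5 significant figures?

51.931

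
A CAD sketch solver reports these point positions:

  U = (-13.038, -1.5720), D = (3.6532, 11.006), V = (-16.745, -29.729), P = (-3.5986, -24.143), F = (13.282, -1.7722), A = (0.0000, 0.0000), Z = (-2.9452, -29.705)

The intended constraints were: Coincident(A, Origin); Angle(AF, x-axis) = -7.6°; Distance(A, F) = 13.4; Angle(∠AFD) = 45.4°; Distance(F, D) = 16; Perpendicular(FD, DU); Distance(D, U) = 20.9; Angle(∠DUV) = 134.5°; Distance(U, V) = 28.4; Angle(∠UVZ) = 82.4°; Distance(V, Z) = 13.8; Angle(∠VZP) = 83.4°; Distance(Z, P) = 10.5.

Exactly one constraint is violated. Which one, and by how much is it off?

Distance(Z, P) = 10.5 — off by 4.90.

A = (0.00, 0.00) ✓; AF at -7.600° ✓; |AF| = 13.40 ✓; ∠AFD = 45.40° ✓; |FD| = 16.00 ✓; ∠(FD, DU) = 90.00° ✓; |DU| = 20.90 ✓; ∠DUV = 134.5° ✓; |UV| = 28.40 ✓; ∠UVZ = 82.40° ✓; |VZ| = 13.80 ✓; ∠VZP = 83.40° ✓; |ZP| = 5.600 ✗.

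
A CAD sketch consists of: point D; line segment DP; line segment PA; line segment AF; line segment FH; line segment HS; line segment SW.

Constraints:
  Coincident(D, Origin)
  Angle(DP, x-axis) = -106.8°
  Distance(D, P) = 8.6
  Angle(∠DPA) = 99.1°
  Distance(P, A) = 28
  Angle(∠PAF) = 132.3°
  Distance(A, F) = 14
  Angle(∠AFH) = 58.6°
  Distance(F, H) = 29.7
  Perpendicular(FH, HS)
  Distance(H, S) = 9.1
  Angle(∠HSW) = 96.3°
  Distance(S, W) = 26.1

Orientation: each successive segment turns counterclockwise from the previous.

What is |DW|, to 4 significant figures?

34.09

D is at the origin; DP runs at -106.8° with length 8.6, so P = (-2.486, -8.233). ∠DPA = 99.1° gives PA at -25.90° from the x-axis; with |PA| = 28.0, A = (22.70, -20.46). ∠PAF = 132.3° gives AF at 21.80° from the x-axis; with |AF| = 14.0, F = (35.70, -15.26). ∠AFH = 58.6° gives FH at 143.2° from the x-axis; with |FH| = 29.7, H = (11.92, 2.527). FH is perpendicular to HS, so HS runs at -126.8°; with |HS| = 9.1, S = (6.468, -4.760). ∠HSW = 96.3° gives SW at -43.10° from the x-axis; with |SW| = 26.1, W = (25.53, -22.59). Then |DW| = |W − D| = 34.09.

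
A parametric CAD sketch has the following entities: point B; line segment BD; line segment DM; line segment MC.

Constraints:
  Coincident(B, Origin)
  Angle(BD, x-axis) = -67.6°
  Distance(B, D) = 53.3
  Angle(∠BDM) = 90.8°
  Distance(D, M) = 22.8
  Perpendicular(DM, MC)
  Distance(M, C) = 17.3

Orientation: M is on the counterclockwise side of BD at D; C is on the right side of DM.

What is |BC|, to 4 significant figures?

74.42

∠BDM = 90.8°, so DM runs at -67.6° + (180° − 90.8°) = 21.60° from the x-axis; with |DM| = 22.8, M = D + 22.8·(cos 21.60°, sin 21.60°) = (41.51, -40.89). The perpendicularity gives MC at right angles to DM; with |MC| = 17.3 on the right of DM, C = M + 17.3·(0.3681, -0.9298) = (47.88, -56.97). Then |BC| = |C − B| = 74.42.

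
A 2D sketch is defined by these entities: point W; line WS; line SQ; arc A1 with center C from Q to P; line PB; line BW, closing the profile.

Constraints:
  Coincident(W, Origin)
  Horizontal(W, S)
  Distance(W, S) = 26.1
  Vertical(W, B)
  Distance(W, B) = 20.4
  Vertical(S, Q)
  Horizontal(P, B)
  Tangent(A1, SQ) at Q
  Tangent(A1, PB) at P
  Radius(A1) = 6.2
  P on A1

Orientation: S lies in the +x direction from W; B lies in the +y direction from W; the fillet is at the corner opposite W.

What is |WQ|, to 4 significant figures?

29.71

The virtual corner opposite W is at (26.10, 20.40). Since A1 is tangent to SQ there, CQ ⟂ SQ and since A1 is tangent to PB there, CP ⟂ PB, with radius 6.2, so the center C sits 6.2 in from both sides at C = (19.90, 14.20). That places the tangent points at Q = (26.10, 14.20) on SQ and P = (19.90, 20.40) on PB. Then |WQ| = |Q − W| = 29.71.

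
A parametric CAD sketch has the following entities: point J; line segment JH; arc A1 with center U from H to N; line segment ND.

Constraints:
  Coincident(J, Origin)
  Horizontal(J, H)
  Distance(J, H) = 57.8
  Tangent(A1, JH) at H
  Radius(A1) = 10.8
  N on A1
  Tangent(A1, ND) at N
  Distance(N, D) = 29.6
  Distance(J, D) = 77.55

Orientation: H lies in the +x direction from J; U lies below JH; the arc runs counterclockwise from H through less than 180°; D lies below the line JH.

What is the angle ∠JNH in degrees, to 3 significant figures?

98.7°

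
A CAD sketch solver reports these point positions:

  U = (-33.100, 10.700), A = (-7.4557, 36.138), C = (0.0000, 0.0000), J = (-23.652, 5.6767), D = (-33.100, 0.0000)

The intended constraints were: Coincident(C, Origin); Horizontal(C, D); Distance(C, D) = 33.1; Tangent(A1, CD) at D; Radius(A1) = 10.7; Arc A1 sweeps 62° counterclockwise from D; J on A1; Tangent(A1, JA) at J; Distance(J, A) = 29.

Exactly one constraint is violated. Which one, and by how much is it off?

Distance(J, A) = 29 — off by 5.50.

C = (0.00, 0.00) ✓; C.y = 0.00, D.y = 0.00 ✓; |CD| = 33.10 ✓; ∠(UD, DC) = 90.00° ✓; |UD| = 10.70 ✓; bearing(U→J) − bearing(U→D) = 62.00° ✓; |UJ| = 10.70 ✓; ∠(UJ, JA) = 90.00° ✓; |JA| = 34.50 ✗.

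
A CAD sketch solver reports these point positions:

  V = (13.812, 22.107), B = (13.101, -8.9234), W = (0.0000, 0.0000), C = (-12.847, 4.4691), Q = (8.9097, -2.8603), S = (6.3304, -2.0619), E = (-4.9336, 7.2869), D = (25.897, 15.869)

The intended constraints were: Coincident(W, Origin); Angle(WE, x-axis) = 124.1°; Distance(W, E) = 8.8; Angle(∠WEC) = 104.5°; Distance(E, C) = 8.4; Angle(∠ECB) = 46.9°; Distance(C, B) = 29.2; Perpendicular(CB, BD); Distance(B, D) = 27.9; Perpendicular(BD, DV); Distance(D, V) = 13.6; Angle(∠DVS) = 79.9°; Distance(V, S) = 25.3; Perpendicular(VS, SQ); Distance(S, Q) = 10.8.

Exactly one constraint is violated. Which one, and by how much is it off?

Distance(S, Q) = 10.8 — off by 8.10.

W = (0.00, 0.00) ✓; WE at 124.1° ✓; |WE| = 8.800 ✓; ∠WEC = 104.5° ✓; |EC| = 8.400 ✓; ∠ECB = 46.90° ✓; |CB| = 29.20 ✓; ∠(CB, BD) = 90.00° ✓; |BD| = 27.90 ✓; ∠(BD, DV) = 90.00° ✓; |DV| = 13.60 ✓; ∠DVS = 79.90° ✓; |VS| = 25.30 ✓; ∠(VS, SQ) = 90.00° ✓; |SQ| = 2.700 ✗.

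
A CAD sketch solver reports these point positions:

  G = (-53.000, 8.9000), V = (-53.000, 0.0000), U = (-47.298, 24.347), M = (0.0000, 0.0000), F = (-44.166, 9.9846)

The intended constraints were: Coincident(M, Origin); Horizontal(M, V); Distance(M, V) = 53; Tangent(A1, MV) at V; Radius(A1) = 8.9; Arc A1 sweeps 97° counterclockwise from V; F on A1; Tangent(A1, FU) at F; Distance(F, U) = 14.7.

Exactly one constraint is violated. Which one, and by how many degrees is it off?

Tangent(A1, FU) at F — off by 5.30°.

M = (0.00, 0.00) ✓; M.y = 0.00, V.y = 0.00 ✓; |MV| = 53.00 ✓; ∠(GV, VM) = 90.00° ✓; |GV| = 8.900 ✓; bearing(G→F) − bearing(G→V) = 97.00° ✓; |GF| = 8.900 ✓; ∠(GF, FU) = 84.70° ✗; |FU| = 14.70 ✓.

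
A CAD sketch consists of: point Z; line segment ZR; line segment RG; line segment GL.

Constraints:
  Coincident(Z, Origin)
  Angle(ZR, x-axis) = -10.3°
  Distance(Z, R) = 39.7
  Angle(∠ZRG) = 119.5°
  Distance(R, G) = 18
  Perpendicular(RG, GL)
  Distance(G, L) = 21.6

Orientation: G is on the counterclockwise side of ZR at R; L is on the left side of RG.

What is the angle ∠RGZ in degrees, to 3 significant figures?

42.6°

Z is at the origin; ZR runs at -10.3° with length 39.7, so R = 39.7·(cos -10.3°, sin -10.3°) = (39.1, -7.10). ∠ZRG = 119.5°, so RG runs at -10.3° + (180° − 119.5°) = 50.2° from the x-axis; with |RG| = 18.0, G = R + 18.0·(cos 50.2°, sin 50.2°) = (50.6, 6.73). Then cos ∠RGZ = GR·GZ / (|GR||GZ|), giving 42.6°.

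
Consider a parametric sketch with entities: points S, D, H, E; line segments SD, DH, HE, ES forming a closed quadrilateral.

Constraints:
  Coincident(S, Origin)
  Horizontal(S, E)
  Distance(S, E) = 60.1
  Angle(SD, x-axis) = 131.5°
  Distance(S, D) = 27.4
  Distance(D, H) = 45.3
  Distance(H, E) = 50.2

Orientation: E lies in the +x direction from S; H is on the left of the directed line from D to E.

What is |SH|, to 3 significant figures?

43.2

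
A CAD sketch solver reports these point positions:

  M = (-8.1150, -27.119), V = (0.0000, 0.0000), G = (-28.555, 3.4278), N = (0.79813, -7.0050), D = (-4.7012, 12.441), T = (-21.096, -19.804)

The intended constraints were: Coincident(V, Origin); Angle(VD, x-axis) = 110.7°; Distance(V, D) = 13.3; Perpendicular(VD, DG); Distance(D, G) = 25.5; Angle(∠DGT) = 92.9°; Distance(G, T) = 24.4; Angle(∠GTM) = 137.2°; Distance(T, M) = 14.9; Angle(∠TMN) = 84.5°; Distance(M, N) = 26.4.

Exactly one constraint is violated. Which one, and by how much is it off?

Distance(M, N) = 26.4 — off by 4.40.

V = (0.00, 0.00) ✓; VD at 110.7° ✓; |VD| = 13.30 ✓; ∠(VD, DG) = 90.00° ✓; |DG| = 25.50 ✓; ∠DGT = 92.90° ✓; |GT| = 24.40 ✓; ∠GTM = 137.2° ✓; |TM| = 14.90 ✓; ∠TMN = 84.50° ✓; |MN| = 22.00 ✗.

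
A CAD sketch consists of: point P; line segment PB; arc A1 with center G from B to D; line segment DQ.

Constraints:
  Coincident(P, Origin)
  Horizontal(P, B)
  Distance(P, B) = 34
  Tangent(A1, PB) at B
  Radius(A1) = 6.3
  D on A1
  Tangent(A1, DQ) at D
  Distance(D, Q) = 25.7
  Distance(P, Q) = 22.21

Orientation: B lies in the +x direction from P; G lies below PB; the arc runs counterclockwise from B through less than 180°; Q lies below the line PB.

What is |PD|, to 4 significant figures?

29.73

Checks: |PB| = 34.00 ✓; |GD| = 6.300 ✓; ∠(GD, DQ) = 90.00° ✓; |DQ| = 25.70 ✓; |PQ| = 22.21 ✓.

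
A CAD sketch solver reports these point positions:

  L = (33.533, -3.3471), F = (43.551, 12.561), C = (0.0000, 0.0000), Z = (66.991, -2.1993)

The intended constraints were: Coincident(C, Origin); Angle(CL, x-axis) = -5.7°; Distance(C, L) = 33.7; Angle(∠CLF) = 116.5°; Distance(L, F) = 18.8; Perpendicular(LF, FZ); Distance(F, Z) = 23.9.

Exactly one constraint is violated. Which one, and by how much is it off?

Distance(F, Z) = 23.9 — off by 3.80.

C = (0.00, 0.00) ✓; CL at -5.700° ✓; |CL| = 33.70 ✓; ∠CLF = 116.5° ✓; |LF| = 18.80 ✓; ∠(LF, FZ) = 90.00° ✓; |FZ| = 27.70 ✗.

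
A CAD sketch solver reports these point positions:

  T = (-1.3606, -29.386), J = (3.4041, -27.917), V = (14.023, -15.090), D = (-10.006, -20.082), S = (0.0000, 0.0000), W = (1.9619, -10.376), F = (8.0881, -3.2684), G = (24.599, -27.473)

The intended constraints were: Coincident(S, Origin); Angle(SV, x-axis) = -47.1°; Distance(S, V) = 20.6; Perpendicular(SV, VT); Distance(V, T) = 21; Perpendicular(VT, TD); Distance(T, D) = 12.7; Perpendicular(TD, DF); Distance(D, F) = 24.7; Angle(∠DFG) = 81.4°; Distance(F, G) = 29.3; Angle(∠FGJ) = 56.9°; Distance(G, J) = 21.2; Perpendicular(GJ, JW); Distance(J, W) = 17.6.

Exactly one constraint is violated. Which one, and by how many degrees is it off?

Perpendicular(GJ, JW) — off by 3.50°.

S = (0.00, 0.00) ✓; SV at -47.10° ✓; |SV| = 20.60 ✓; ∠(SV, VT) = 90.00° ✓; |VT| = 21.00 ✓; ∠(VT, TD) = 90.00° ✓; |TD| = 12.70 ✓; ∠(TD, DF) = 90.00° ✓; |DF| = 24.70 ✓; ∠DFG = 81.40° ✓; |FG| = 29.30 ✓; ∠FGJ = 56.90° ✓; |GJ| = 21.20 ✓; ∠(GJ, JW) = 86.50° ✗; |JW| = 17.60 ✓.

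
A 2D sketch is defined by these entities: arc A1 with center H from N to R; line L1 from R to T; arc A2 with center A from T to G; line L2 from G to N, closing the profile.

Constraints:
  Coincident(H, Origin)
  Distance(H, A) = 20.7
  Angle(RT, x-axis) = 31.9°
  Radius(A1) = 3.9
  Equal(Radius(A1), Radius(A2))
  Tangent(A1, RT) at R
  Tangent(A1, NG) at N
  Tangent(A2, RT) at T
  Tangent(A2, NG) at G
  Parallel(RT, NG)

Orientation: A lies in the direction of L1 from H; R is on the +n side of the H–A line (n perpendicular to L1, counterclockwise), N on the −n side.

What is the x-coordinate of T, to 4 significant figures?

15.51

The slot axis is L1's direction at 31.9°, so u = (cos 31.9°, sin 31.9°) = (0.8490, 0.5284) and n = (−sin 31.9°, cos 31.9°) = (-0.5284, 0.8490). H is at the origin and A lies 20.7 along u from H, so A = 20.7·u = (17.57, 10.94). Tangency of A1 to both parallel lines with radius 3.9 puts R and N at H ± 3.9·n: R = (-2.061, 3.311), N = (2.061, -3.311). Equal radii place T and G the same way about A: T = A + 3.9·n = (15.51, 14.25), G = A − 3.9·n = (19.63, 7.628). So T.x = 15.51.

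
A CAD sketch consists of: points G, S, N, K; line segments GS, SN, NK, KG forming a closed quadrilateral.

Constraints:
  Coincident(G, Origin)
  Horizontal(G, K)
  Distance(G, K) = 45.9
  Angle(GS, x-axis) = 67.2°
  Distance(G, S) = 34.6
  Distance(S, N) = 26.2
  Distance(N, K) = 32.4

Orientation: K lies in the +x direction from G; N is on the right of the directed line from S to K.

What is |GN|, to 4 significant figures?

15.12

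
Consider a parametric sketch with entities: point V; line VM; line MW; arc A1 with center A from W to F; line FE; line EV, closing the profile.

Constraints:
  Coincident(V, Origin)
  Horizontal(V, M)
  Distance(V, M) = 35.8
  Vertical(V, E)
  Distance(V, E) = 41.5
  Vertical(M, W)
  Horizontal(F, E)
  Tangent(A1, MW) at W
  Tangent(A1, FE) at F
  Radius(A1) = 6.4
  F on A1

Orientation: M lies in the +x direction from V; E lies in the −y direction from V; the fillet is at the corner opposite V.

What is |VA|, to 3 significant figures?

45.8

VE is vertical with |VE| = 41.5 and E on the −y side, so E = (0.00, -41.5). The virtual corner opposite V is at (35.8, -41.5). The tangent condition forces AW to be normal to MW and tangency of A1 to FE means the radius AF is perpendicular to FE, with radius 6.4, so the center A sits 6.4 in from both sides at A = (29.4, -35.1). Then |VA| = |A − V| = 45.8.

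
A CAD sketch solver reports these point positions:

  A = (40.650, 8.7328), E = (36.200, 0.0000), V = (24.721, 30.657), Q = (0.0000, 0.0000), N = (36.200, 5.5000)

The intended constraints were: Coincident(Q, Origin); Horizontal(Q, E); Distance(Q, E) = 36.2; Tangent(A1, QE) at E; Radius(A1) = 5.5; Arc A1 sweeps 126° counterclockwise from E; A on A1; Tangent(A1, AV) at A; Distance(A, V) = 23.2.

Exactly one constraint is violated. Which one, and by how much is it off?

Distance(A, V) = 23.2 — off by 3.90.

Q = (0.00, 0.00) ✓; Q.y = 0.00, E.y = 0.00 ✓; |QE| = 36.20 ✓; ∠(NE, EQ) = 90.00° ✓; |NE| = 5.500 ✓; bearing(N→A) − bearing(N→E) = 126.0° ✓; |NA| = 5.500 ✓; ∠(NA, AV) = 90.00° ✓; |AV| = 27.10 ✗.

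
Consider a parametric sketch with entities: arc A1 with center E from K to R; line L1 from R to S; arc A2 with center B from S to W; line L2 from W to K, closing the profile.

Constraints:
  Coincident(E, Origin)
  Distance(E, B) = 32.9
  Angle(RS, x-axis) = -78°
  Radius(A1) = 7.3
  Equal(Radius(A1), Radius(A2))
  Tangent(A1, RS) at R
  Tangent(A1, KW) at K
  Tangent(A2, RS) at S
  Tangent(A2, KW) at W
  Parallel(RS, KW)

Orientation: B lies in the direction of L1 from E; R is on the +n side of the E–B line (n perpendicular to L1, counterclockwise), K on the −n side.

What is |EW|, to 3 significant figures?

33.7

Tangency of A1 to both parallel lines with radius 7.3 puts R and K at E ± 7.3·n: R = (7.14, 1.52), K = (-7.14, -1.52). Equal radii place S and W the same way about B: S = B + 7.3·n = (14.0, -30.7), W = B − 7.3·n = (-0.300, -33.7). Then |EW| = |W − E| = 33.7.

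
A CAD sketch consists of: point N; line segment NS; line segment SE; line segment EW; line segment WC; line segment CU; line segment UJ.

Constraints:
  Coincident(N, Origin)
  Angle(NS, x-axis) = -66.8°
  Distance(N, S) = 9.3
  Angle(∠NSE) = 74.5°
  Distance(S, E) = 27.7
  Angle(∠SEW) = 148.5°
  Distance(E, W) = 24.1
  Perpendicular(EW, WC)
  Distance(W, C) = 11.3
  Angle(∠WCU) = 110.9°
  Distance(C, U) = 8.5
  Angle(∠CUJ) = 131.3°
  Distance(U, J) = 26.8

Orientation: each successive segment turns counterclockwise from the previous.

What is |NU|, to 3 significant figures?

33.6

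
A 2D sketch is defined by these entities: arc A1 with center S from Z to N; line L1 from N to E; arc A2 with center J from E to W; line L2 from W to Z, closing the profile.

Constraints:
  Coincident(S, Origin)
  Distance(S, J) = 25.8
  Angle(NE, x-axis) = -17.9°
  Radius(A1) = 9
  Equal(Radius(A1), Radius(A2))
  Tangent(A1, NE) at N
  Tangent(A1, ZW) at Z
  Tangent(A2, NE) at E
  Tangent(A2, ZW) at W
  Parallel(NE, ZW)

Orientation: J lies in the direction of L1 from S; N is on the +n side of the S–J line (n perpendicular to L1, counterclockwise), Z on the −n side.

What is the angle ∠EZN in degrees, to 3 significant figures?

55.1°

The slot axis is L1's direction at -17.9°, so u = (cos -17.9°, sin -17.9°) = (0.952, -0.307) and n = (−sin -17.9°, cos -17.9°) = (0.307, 0.952). S is at the origin and J lies 25.8 along u from S, so J = 25.8·u = (24.6, -7.93). Tangency of A1 to both parallel lines with radius 9.0 puts N and Z at S ± 9.0·n: N = (2.77, 8.56), Z = (-2.77, -8.56). Equal radii place E and W the same way about J: E = J + 9.0·n = (27.3, 0.635), W = J − 9.0·n = (21.8, -16.5). Then cos ∠EZN = ZE·ZN / (|ZE||ZN|), giving 55.1°.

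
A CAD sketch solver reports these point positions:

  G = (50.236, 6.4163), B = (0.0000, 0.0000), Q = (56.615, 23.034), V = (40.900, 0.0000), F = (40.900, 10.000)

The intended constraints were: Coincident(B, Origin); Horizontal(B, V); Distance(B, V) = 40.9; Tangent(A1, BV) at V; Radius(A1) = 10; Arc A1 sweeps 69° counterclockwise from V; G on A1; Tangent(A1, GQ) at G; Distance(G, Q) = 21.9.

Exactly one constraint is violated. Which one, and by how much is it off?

Distance(G, Q) = 21.9 — off by 4.10.

B = (0.00, 0.00) ✓; B.y = 0.00, V.y = 0.00 ✓; |BV| = 40.90 ✓; ∠(FV, VB) = 90.00° ✓; |FV| = 10.00 ✓; bearing(F→G) − bearing(F→V) = 69.00° ✓; |FG| = 10.00 ✓; ∠(FG, GQ) = 90.00° ✓; |GQ| = 17.80 ✗.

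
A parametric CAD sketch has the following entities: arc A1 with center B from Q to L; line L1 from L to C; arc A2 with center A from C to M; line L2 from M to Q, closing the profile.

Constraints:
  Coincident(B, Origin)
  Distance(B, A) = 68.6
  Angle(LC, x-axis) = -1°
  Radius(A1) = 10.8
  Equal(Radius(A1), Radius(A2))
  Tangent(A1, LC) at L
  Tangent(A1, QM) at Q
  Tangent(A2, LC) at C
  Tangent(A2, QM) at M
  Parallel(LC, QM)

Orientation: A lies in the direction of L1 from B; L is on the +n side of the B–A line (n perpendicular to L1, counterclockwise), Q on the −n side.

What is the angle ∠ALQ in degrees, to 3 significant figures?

81.1°

The slot axis is L1's direction at -1.0°, so u = (cos -1.0°, sin -1.0°) = (1.00, -0.0175) and n = (−sin -1.0°, cos -1.0°) = (0.0175, 1.00). B is at the origin and A lies 68.6 along u from B, so A = 68.6·u = (68.6, -1.20). Tangency of A1 to both parallel lines with radius 10.8 puts L and Q at B ± 10.8·n: L = (0.188, 10.8), Q = (-0.188, -10.8). Then cos ∠ALQ = LA·LQ / (|LA||LQ|), giving 81.1°.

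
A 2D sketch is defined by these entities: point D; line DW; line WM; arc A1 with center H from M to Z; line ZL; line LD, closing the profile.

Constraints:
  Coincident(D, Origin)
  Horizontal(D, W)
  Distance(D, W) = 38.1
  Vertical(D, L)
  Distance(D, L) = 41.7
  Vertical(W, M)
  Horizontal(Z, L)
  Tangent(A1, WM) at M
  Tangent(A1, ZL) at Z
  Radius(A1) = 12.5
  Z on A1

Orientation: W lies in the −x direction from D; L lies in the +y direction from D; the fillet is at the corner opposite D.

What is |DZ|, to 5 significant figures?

48.931

D is at the origin; D and W share the same y with |DW| = 38.1 and W on the −x side, so W = (-38.100, 0.0000). D and L share the same x with |DL| = 41.7 and L on the +y side, so L = (0.0000, 41.700). The virtual corner opposite D is at (-38.100, 41.700). Since A1 is tangent to WM there, HM ⟂ WM and since A1 is tangent to ZL there, HZ ⟂ ZL, with radius 12.5, so the center H sits 12.5 in from both sides at H = (-25.600, 29.200). That places the tangent points at M = (-38.100, 29.200) on WM and Z = (-25.600, 41.700) on ZL. Then |DZ| = |Z − D| = 48.931.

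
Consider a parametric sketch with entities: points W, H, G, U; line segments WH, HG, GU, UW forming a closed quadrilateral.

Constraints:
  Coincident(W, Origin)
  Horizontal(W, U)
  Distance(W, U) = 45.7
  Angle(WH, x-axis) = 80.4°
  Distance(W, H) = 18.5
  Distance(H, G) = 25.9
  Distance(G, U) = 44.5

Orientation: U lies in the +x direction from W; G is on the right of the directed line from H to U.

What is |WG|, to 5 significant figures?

7.8532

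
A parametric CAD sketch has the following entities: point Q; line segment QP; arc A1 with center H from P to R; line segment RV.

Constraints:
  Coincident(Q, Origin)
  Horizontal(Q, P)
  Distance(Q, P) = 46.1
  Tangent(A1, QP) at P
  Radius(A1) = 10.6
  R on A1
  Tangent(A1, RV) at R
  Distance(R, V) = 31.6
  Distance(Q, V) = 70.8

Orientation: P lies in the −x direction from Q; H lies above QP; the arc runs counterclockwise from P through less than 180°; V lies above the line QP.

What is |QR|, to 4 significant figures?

41.36

Q is at the origin; Q and P share the same y with |QP| = 46.1 and P on the −x side, so P = (-46.10, 0.000). Tangency of A1 to QP means the radius HP is perpendicular to QP, so H = P + (0, 10.6) = (-46.10, 10.60). Since HR ⟂ RV (tangency), |HV| = √(10.6² + 31.6²) = 33.33 regardless of where R sits on A1. So V lies on both circle(Q, 70.8) and circle(H, 33.33); the above-QP intersection is V = (-56.90, 42.13). R is the foot of the tangent from V: R = (-37.68, 17.05).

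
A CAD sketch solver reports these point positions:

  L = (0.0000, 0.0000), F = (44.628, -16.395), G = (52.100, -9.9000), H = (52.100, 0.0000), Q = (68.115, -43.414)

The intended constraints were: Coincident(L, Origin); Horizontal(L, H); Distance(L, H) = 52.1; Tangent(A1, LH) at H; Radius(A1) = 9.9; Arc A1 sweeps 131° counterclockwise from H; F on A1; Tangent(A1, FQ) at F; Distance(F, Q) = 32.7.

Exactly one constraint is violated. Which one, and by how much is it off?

Distance(F, Q) = 32.7 — off by 3.10.

L = (0.00, 0.00) ✓; L.y = 0.00, H.y = 0.00 ✓; |LH| = 52.10 ✓; ∠(GH, HL) = 90.00° ✓; |GH| = 9.900 ✓; bearing(G→F) − bearing(G→H) = 131.0° ✓; |GF| = 9.900 ✓; ∠(GF, FQ) = 90.00° ✓; |FQ| = 35.80 ✗.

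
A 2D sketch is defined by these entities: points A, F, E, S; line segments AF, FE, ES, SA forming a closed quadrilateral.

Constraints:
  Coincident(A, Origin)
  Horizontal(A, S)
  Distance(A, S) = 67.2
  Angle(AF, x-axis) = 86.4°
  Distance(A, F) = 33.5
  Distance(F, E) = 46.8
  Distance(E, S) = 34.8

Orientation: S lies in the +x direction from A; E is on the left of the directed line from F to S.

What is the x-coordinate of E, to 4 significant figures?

48.74

Checks: |FE| = 46.80 ✓; |ES| = 34.80 ✓.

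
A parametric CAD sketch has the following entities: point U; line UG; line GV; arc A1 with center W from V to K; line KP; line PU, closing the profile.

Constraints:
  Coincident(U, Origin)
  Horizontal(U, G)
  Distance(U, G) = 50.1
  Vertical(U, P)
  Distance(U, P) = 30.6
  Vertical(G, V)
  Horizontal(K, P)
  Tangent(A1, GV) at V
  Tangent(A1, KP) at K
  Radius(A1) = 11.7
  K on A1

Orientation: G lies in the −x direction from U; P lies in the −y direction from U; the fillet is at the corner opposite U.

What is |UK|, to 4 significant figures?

49.10

U is at the origin; UG is horizontal with |UG| = 50.1 and G on the −x side, so G = (-50.10, 0.000). UP is vertical with |UP| = 30.6 and P on the −y side, so P = (0.000, -30.60). The virtual corner opposite U is at (-50.10, -30.60). Since A1 is tangent to GV there, WV ⟂ GV and since A1 is tangent to KP there, WK ⟂ KP, with radius 11.7, so the center W sits 11.7 in from both sides at W = (-38.40, -18.90). That places the tangent points at V = (-50.10, -18.90) on GV and K = (-38.40, -30.60) on KP. Then |UK| = |K − U| = 49.10.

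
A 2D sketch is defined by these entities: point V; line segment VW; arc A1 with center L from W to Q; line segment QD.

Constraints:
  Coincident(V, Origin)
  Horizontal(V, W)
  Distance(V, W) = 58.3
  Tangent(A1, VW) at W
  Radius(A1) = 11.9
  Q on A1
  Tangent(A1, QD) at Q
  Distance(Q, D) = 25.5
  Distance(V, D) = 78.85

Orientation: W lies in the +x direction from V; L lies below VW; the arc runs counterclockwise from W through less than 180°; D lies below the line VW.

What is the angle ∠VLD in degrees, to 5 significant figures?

124.26°

Checks: |VW| = 58.30 ✓; |LQ| = 11.90 ✓; ∠(LQ, QD) = 90.00° ✓; |QD| = 25.50 ✓; |VD| = 78.85 ✓.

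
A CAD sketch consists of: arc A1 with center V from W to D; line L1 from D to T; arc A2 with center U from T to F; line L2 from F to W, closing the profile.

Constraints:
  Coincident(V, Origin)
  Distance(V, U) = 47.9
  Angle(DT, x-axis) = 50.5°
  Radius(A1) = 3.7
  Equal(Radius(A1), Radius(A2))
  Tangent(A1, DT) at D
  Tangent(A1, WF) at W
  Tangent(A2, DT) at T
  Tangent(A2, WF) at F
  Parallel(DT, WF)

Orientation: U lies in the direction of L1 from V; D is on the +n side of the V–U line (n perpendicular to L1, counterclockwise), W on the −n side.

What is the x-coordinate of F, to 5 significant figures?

33.323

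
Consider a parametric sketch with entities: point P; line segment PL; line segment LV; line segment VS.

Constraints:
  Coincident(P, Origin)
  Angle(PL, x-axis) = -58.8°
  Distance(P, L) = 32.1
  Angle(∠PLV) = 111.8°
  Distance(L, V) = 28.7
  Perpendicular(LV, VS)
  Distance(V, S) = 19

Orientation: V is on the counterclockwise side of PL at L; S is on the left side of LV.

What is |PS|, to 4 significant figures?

42.03

∠PLV = 111.8°, so LV runs at -58.8° + (180° − 111.8°) = 9.400° from the x-axis; with |LV| = 28.7, V = L + 28.7·(cos 9.400°, sin 9.400°) = (44.94, -22.77). LV ⟂ VS; with |VS| = 19.0 on the left of LV, S = V + 19.0·(-0.1633, 0.9866) = (41.84, -4.025). Then |PS| = |S − P| = 42.03.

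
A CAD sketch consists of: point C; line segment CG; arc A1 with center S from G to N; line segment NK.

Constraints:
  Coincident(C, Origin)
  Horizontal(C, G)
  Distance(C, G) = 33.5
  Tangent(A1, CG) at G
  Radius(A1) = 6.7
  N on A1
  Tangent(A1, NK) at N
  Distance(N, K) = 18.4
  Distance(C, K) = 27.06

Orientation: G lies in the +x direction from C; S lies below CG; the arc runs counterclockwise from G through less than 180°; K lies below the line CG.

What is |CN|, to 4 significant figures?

27.86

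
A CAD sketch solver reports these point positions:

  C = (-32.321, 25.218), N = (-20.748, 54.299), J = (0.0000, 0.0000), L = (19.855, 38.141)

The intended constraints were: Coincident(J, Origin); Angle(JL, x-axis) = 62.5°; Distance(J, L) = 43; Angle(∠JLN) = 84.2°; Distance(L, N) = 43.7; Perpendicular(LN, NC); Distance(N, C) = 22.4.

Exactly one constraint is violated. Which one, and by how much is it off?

Distance(N, C) = 22.4 — off by 8.90.

J = (0.00, 0.00) ✓; JL at 62.50° ✓; |JL| = 43.00 ✓; ∠JLN = 84.20° ✓; |LN| = 43.70 ✓; ∠(LN, NC) = 90.00° ✓; |NC| = 31.30 ✗.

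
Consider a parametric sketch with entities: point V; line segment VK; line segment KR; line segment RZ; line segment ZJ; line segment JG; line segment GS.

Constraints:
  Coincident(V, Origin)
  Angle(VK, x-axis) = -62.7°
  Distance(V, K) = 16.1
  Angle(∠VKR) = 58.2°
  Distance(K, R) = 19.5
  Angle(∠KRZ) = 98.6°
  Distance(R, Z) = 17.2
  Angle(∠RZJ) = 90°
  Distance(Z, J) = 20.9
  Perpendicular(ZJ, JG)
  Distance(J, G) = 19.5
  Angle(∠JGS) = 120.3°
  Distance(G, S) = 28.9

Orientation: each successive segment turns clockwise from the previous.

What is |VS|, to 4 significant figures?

33.41

ZJ ⟂ JG, so JG runs at -85.90°; with |JG| = 19.5, G = (8.955, -13.58). ∠JGS = 120.3° gives GS at -145.6° from the x-axis; with |GS| = 28.9, S = (-14.89, -29.90). Then |VS| = |S − V| = 33.41.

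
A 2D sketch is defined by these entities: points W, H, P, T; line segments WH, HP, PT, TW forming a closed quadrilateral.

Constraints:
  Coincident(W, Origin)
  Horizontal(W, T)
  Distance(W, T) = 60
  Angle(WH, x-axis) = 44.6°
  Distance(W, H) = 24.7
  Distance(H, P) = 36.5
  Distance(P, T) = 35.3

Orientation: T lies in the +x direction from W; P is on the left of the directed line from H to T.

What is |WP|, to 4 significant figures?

60.50

Checks: |HP| = 36.50 ✓; |PT| = 35.30 ✓.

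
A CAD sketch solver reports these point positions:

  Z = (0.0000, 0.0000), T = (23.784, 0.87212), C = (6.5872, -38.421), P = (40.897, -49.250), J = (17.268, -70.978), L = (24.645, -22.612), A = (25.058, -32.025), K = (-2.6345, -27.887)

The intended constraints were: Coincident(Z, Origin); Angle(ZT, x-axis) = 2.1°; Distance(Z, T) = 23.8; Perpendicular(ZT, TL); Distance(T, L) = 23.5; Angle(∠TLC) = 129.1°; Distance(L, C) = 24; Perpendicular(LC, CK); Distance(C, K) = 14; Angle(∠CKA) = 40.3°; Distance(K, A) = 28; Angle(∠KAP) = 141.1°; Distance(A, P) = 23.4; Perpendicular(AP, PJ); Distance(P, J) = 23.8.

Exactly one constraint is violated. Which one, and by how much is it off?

Distance(P, J) = 23.8 — off by 8.30.

Z = (0.00, 0.00) ✓; ZT at 2.100° ✓; |ZT| = 23.80 ✓; ∠(ZT, TL) = 90.00° ✓; |TL| = 23.50 ✓; ∠TLC = 129.1° ✓; |LC| = 24.00 ✓; ∠(LC, CK) = 90.00° ✓; |CK| = 14.00 ✓; ∠CKA = 40.30° ✓; |KA| = 28.00 ✓; ∠KAP = 141.1° ✓; |AP| = 23.40 ✓; ∠(AP, PJ) = 90.00° ✓; |PJ| = 32.10 ✗.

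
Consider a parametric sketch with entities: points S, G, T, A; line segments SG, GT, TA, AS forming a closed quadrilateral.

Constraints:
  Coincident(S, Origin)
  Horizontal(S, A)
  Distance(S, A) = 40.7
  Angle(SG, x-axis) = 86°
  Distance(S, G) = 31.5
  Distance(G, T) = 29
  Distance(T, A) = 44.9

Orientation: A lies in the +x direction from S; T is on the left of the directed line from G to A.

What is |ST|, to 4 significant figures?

51.90

S is at the origin; SA is horizontal with |SA| = 40.7 and A in +x, so A = (40.7, 0). SG runs at 86.0° with |SG| = 31.5, so G = (2.197, 31.42). T is determined by |GT| = 29.0 and |TA| = 44.9 together: it lies at the intersection of circle(G, 29.0) and circle(A, 44.9). With |GA| = 49.70, the foot of the radical line on GA is 13.03 from G and the perpendicular offset is √(29.0² − 13.03²) = 25.91. Taking the left-of-GA solution: T = (28.67, 43.26).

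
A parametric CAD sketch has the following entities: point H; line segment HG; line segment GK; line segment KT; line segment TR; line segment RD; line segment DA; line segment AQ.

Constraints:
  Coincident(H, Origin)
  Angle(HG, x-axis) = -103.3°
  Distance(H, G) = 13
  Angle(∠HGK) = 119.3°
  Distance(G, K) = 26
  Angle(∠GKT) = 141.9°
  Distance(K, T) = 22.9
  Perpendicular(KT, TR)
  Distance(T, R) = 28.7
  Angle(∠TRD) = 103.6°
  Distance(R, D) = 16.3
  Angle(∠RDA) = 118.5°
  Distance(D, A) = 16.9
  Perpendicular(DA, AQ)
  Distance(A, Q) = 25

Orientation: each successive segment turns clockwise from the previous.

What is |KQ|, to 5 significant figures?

14.638

H is at the origin; HG runs at -103.3° with length 13.0, so G = (-2.9906, -12.651). ∠HGK = 119.3° gives GK at -164.00° from the x-axis; with |GK| = 26.0, K = (-27.983, -19.818). ∠GKT = 141.9° gives KT at 157.90° from the x-axis; with |KT| = 22.9, T = (-49.201, -11.202). KT ⟂ TR, so TR runs at 67.900°; with |TR| = 28.7, R = (-38.403, 15.389). ∠TRD = 103.6° gives RD at -8.5000° from the x-axis; with |RD| = 16.3, D = (-22.282, 12.980). ∠RDA = 118.5° gives DA at -70.000° from the x-axis; with |DA| = 16.9, A = (-16.502, -2.9011). DA ⟂ AQ, so AQ runs at -160.00°; with |AQ| = 25.0, Q = (-39.995, -11.452). Then |KQ| = |Q − K| = 14.638.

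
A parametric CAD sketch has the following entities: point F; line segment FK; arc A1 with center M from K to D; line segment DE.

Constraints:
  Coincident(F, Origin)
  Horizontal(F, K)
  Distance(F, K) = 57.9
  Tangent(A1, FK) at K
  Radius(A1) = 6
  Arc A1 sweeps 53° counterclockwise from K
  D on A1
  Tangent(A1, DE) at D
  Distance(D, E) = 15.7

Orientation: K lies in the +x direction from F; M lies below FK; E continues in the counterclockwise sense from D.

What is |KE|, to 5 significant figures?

20.631

F is at the origin; F and K share the same y with |FK| = 57.9 and K on the +x side, so K = (57.900, 0.0000). Since A1 is tangent to FK there, MK ⟂ FK, so M = K + (0, -6) = (57.900, -6.0000). On A1, K sits at bearing 90° from M; a 53° counterclockwise sweep puts D at bearing 143°, so D = M + 6.0·(cos 143°, sin 143°) = (53.108, -2.3891). The tangent condition forces MD to be normal to DE, so DE runs along (−sin 143°, cos 143°); with |DE| = 15.7, E = (43.660, -14.928). Then |KE| = |E − K| = 20.631.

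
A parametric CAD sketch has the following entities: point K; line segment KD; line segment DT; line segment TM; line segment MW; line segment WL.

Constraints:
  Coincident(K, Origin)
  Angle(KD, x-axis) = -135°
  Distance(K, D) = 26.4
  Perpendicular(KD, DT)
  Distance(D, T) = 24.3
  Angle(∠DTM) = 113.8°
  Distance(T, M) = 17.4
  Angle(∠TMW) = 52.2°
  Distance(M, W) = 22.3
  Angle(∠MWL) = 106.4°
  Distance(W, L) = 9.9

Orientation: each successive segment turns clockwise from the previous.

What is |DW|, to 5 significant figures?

14.303

K is at the origin; KD runs at -135.0° with length 26.4, so D = (-18.668, -18.668). KD ⟂ DT, so DT runs at 135.00°; with |DT| = 24.3, T = (-35.850, -1.4849). ∠DTM = 113.8° gives TM at 68.800° from the x-axis; with |TM| = 17.4, M = (-29.558, 14.738). ∠TMW = 52.2° gives MW at -59.000° from the x-axis; with |MW| = 22.3, W = (-18.073, -4.3773). Then |DW| = |W − D| = 14.303.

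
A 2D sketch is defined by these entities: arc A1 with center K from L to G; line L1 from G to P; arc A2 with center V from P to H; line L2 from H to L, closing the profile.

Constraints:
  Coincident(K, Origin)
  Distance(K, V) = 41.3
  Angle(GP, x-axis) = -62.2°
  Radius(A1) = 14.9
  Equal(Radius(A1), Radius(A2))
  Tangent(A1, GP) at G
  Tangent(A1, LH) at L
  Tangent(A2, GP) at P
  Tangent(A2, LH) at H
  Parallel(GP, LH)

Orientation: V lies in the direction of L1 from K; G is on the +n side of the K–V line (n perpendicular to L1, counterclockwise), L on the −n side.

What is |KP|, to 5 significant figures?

43.906

The slot axis is L1's direction at -62.2°, so u = (cos -62.2°, sin -62.2°) = (0.46639, -0.88458) and n = (−sin -62.2°, cos -62.2°) = (0.88458, 0.46639). K is at the origin and V lies 41.3 along u from K, so V = 41.3·u = (19.262, -36.533). Tangency of A1 to both parallel lines with radius 14.9 puts G and L at K ± 14.9·n: G = (13.180, 6.9492), L = (-13.180, -6.9492). Equal radii place P and H the same way about V: P = V + 14.9·n = (32.442, -29.584), H = V − 14.9·n = (6.0815, -43.482). Then |KP| = |P − K| = 43.906.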